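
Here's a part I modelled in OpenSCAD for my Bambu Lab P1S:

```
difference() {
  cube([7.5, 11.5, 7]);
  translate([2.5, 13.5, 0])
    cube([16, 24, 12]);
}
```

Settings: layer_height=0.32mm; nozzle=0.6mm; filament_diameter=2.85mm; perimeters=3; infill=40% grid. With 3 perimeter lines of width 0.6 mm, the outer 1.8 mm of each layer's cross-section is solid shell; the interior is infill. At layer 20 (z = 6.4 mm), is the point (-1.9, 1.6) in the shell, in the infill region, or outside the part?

At z = 6.4 mm: the 7.5×11.5 cube contributes its full rectangle; the 16×24 cube at (2.5, 13.5) contributes its full rectangle; Taking the first minus the rest: starting from the 7.5×11.5 cube, the 16×24 cube at (2.5, 13.5) misses the remaining region (no effect) — 1 connected region. Overall, the cross-section is a single solid region. The nearest boundary edge runs (0.00, 0.00)→(0.00, 11.50); distance from the point to it = 1.90 mm. The point is not inside any of the regions above, so it lies outside the cross-section (1.90 mm from the nearest boundary).

outside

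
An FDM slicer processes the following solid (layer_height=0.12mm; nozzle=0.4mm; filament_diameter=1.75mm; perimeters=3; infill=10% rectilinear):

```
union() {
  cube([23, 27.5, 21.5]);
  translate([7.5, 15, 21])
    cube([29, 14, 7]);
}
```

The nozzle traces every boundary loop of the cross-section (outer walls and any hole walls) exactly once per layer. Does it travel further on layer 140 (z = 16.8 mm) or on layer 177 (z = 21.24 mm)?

layer 177 (z = 21.24 mm)

Layer 140 (z = 16.8): the cube (footprint 23×27.5) is included at this height (perimeter 101.00 mm); the cube at (7.5, 15) is absent (z outside [21, 28]); Merging all regions: only the 23×27.5 cube is present, so the union is just that shape — boundary = 101.00 mm. So its perimeter = 101.00 mm. Layer 177 (z = 21.24): the cube is present — its section is the full 23×27.5 rectangle (perimeter 101.00 mm); the cube at (7.5, 15) is present — its section is the full 29×14 rectangle (perimeter 86.00 mm); Taking the union: the regions partially overlap (shared area 193.75 mm²), so the edge portions inside another operand are dropped and the merged outline is re-measured after clipping — boundary = 131.00 mm. So its perimeter = 131.00 mm. Layer 177 is larger (131.00 vs 101.00 mm).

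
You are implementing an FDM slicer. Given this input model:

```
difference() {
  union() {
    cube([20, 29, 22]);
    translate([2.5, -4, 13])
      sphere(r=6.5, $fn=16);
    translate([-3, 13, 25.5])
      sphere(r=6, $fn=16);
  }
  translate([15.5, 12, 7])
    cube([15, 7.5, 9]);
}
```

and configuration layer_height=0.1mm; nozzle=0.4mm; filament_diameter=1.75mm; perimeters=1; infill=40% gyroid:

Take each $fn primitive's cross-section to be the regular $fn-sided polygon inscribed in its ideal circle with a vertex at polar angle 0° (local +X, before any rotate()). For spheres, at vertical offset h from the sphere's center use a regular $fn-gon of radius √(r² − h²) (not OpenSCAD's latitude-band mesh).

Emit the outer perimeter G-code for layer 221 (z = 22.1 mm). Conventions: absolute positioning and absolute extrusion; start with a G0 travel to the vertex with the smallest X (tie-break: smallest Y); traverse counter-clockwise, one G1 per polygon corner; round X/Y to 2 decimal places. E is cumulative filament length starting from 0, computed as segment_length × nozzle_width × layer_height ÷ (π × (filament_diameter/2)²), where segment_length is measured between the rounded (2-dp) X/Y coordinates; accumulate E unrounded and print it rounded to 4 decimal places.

At z = 22.1 mm: the cube does not reach this height (z outside [0, 22]); the sphere at (2.5, -4) does not reach this height (|z−center|=9.100 > r=6.5); the r=6 sphere at (-3, 13) slices to a regular 16-gon of circumradius 4.944 (√(r²−h²) with h=3.4 from center); Combining (union): only the r=6 sphere at (-3, 13) is present, so the union is just that shape — 1 connected region; the cube at (15.5, 12) is absent (z outside [7, 16]); Subtracting the remaining from the first: none of the subtracted shapes is present at this height, so that combined region is unchanged — 1 connected region. The outline is a single polygon with 16 vertices. Extrusion per mm of travel: 0.4 × 0.1 / (π × 0.875²) = 0.016630. Accumulating E over each segment gives final E = 0.5134.

G0 X-7.94 Y13.00 Z22.10
G1 X-7.57 Y11.11 E0.0320
G1 X-6.50 Y9.50 E0.0642
G1 X-4.89 Y8.43 E0.0963
G1 X-3.00 Y8.06 E0.1284
G1 X-1.11 Y8.43 E0.1604
G1 X0.50 Y9.50 E0.1925
G1 X1.57 Y11.11 E0.2247
G1 X1.94 Y13.00 E0.2567
G1 X1.57 Y14.89 E0.2887
G1 X0.50 Y16.50 E0.3209
G1 X-1.11 Y17.57 E0.3530
G1 X-3.00 Y17.94 E0.3851
G1 X-4.89 Y17.57 E0.4171
G1 X-6.50 Y16.50 E0.4492
G1 X-7.57 Y14.89 E0.4814
G1 X-7.94 Y13.00 E0.5134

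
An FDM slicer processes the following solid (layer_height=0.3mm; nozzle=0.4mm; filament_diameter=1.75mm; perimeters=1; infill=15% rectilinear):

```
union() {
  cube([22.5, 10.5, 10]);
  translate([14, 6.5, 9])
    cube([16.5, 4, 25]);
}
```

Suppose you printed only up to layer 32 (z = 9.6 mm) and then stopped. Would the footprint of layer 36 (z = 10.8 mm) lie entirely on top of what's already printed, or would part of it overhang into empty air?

Compare the two slices. At z = 9.6: the 22.5×10.5 cube contributes its full rectangle (area 236.25 mm²); the cube at (14, 6.5) is present — its section is the full 16.5×4 rectangle (area 66.00 mm²); Merging all regions: the regions partially overlap — summed areas 302.25 mm² minus the doubly-counted overlap 34.00 mm² gives 268.25 mm² — area = 268.25 mm². At z = 10.8: the cube does not reach this height (z outside [0, 10]); the 16.5×4 cube at (14, 6.5) contributes its full rectangle (area 66.00 mm²); Taking the union: only the 16.5×4 cube at (14, 6.5) is present, so the union is just that shape — area = 66.00 mm². Checking containment: the cross-section at z = 10.8 is a subset of the cross-section at z = 9.6.

entirely on top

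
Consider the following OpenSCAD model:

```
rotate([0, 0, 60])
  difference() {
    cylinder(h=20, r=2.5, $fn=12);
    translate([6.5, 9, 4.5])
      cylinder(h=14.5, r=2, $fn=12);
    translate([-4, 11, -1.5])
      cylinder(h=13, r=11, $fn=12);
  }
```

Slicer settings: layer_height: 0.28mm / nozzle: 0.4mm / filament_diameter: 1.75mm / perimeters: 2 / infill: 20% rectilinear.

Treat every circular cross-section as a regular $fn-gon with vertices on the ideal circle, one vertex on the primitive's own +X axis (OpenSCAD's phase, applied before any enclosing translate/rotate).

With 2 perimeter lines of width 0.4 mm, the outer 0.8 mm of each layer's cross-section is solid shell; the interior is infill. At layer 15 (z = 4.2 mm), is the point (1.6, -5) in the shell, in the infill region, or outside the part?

At z = 4.2 mm: the cylinder: section is a regular 12-gon, circumradius r=2.5; the cylinder at (6.5, 9) is absent (z outside [4.5, 19]); the r=11 cylinder at (-4, 11) contributes a regular 12-gon of circumradius 11; Subtracting the remaining from the first: starting from the r=2.5 cylinder, the r=11 cylinder at (-4, 11) partially overlaps it — only the 4.43 mm² overlap (of its 363.00 mm²) is removed, clipping the outline — 1 connected region; (rotated 60° about Z; rotation is an isometry so areas/perimeters/island counts are preserved). Overall, the cross-section is a single solid region. Undo the 60° rotation: the query point maps to (-3.530, -3.886) in the un-rotated model frame. The nearest boundary edge runs (-1.25, -2.17)→(-2.17, -1.25); distance from the point to it = 2.83 mm. The point is not inside any of the regions above, so it lies outside the cross-section (2.83 mm from the nearest boundary).

outside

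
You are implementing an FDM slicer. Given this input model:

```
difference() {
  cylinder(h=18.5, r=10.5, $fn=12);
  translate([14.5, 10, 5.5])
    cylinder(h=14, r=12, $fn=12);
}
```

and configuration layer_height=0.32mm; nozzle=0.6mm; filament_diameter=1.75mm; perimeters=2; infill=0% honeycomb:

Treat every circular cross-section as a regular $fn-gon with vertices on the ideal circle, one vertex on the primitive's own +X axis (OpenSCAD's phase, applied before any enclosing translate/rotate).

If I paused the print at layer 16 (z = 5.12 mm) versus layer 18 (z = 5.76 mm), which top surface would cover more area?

Layer 16 (z = 5.12): the r=10.5 cylinder contributes a regular 12-gon of circumradius 10.5 (area = (12/2)·10.500²·sin(360°/12) = 330.75 mm²); the cylinder at (14.5, 10) is not intersected at this z (z outside [5.5, 19.5]); Subtracting the remaining from the first: none of the subtracted shapes is present at this height, so the r=10.5 cylinder is unchanged — area = 330.75 mm². So its area = 330.75 mm². Layer 18 (z = 5.76): the r=10.5 cylinder contributes a regular 12-gon of circumradius 10.5 (area = (12/2)·10.500²·sin(360°/12) = 330.75 mm²); the r=12 cylinder at (14.5, 10) contributes a regular 12-gon of circumradius 12 (area = (12/2)·12.000²·sin(360°/12) = 432.00 mm²); Taking the first minus the rest: starting from the r=10.5 cylinder (330.75 mm²), the r=12 cylinder at (14.5, 10) partially overlaps it — only the 39.31 mm² overlap (of its 432.00 mm²) is removed, clipping the outline — area = 291.44 mm². So its area = 291.44 mm². Layer 16 is larger (330.75 vs 291.44 mm²).

layer 16 (z = 5.12 mm)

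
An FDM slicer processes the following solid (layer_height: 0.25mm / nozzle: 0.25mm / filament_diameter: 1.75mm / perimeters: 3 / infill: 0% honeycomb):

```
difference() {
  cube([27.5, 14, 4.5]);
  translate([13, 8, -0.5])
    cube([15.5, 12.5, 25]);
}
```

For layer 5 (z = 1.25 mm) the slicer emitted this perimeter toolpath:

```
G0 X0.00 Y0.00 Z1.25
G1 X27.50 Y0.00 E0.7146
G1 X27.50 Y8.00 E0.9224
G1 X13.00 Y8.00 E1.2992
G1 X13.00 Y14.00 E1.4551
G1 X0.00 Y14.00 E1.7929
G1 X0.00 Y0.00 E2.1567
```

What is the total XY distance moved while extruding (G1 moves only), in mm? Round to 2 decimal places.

83.00 mm

Sum the Euclidean lengths of each G1 segment: total = 83.00 mm.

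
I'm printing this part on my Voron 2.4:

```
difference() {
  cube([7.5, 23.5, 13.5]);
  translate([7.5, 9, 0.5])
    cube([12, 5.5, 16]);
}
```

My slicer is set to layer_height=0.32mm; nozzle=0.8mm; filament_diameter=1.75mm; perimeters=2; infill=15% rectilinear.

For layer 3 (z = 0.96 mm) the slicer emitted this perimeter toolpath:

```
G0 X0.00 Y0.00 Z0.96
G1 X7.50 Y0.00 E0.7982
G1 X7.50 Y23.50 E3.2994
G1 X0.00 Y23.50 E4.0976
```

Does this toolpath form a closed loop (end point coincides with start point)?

no

Start point (G0): (0.00, 0.00). End point (last G1): the path does not return to the start — open.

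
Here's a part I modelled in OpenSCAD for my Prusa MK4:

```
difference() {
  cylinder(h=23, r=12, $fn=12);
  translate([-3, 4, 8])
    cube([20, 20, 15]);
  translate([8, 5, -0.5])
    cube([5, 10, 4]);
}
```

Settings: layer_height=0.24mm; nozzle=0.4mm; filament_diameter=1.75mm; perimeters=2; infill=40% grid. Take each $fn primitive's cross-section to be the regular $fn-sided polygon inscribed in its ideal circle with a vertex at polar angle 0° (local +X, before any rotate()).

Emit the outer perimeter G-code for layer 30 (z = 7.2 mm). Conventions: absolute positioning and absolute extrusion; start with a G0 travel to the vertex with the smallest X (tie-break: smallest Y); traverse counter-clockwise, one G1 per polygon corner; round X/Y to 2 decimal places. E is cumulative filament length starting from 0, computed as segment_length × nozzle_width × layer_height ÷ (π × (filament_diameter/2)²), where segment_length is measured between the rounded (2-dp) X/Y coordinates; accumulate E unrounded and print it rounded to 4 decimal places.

G0 X-12.00 Y0.00 Z7.20
G1 X-10.39 Y-6.00 E0.2479
G1 X-6.00 Y-10.39 E0.4957
G1 X0.00 Y-12.00 E0.7437
G1 X6.00 Y-10.39 E0.9916
G1 X10.39 Y-6.00 E1.2394
G1 X12.00 Y0.00 E1.4874
G1 X10.39 Y6.00 E1.7353
G1 X6.00 Y10.39 E1.9831
G1 X0.00 Y12.00 E2.2310
G1 X-6.00 Y10.39 E2.4790
G1 X-10.39 Y6.00 E2.7268
G1 X-12.00 Y0.00 E2.9747

At z = 7.2 mm: the r=12 cylinder contributes a regular 12-gon of circumradius 12; the cube at (-3, 4) does not reach this height (z outside [8, 23]); the cube at (8, 5) is not intersected at this z (z outside [-0.5, 3.5]); After the difference (first − rest): none of the subtracted shapes is present at this height, so the r=12 cylinder is unchanged — 1 connected region. The outline is a single polygon with 12 vertices. Extrusion per mm of travel: 0.4 × 0.24 / (π × 0.875²) = 0.039912. Accumulating E over each segment gives final E = 2.9747.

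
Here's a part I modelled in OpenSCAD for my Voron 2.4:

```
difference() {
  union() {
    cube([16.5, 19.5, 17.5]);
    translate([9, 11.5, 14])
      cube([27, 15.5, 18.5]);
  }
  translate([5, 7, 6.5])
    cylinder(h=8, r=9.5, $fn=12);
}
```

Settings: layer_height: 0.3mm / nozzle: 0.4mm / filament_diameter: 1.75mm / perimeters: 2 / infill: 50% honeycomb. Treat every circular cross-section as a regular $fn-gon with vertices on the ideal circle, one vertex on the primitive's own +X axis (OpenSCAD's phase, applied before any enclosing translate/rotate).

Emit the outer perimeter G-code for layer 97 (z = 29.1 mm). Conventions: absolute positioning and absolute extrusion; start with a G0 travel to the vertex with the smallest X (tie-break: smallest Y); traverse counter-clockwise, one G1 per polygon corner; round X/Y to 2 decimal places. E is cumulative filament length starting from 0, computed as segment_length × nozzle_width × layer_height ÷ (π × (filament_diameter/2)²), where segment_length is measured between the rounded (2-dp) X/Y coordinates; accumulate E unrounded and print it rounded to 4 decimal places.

At z = 29.1 mm: the cube does not reach this height (z outside [0, 17.5]); the cube at (9, 11.5) (footprint 27×15.5) is included at this height; Merging all regions: only the 27×15.5 cube at (9, 11.5) is present, so the union is just that shape — 1 connected region; the cylinder at (5, 7) does not reach this height (z outside [6.5, 14.5]); After the difference (first − rest): none of the subtracted shapes is present at this height, so the result so far is unchanged — 1 connected region. The outline is a single polygon with 4 vertices. Extrusion per mm of travel: 0.4 × 0.3 / (π × 0.875²) = 0.049890. Accumulating E over each segment gives final E = 4.2407.

G0 X9.00 Y11.50 Z29.10
G1 X36.00 Y11.50 E1.3470
G1 X36.00 Y27.00 E2.1203
G1 X9.00 Y27.00 E3.4674
G1 X9.00 Y11.50 E4.2407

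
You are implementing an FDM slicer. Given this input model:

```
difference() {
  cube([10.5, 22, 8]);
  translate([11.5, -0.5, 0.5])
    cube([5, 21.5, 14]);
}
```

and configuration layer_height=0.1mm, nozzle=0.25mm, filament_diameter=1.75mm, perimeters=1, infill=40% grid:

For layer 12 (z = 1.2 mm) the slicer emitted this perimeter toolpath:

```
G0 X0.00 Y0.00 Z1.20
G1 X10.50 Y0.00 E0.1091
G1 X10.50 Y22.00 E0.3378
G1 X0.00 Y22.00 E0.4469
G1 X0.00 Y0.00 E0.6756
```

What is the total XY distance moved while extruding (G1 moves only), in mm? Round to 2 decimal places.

Sum the Euclidean lengths of each G1 segment: total = 65.00 mm.

65.00 mm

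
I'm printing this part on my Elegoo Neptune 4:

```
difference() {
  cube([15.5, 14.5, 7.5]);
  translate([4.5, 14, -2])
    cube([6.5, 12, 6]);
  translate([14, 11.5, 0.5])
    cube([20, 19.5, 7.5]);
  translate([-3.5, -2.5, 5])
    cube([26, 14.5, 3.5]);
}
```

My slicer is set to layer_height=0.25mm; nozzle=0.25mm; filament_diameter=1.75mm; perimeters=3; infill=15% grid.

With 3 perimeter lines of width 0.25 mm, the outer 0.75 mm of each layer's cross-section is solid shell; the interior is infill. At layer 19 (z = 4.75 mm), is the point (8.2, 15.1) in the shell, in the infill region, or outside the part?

outside

At z = 4.75 mm: the 15.5×14.5 cube contributes its full rectangle; the cube at (4.5, 14) is not intersected at this z (z outside [-2, 4]); the cube at (14, 11.5) (footprint 20×19.5) is included at this height; the cube at (-3.5, -2.5) does not reach this height (z outside [5, 8.5]); Taking the first minus the rest: starting from the 15.5×14.5 cube, the 20×19.5 cube at (14, 11.5) partially overlaps it — only the 4.50 mm² overlap (of its 390.00 mm²) is removed, clipping the outline — 1 connected region. Overall, the cross-section is a single solid region. The nearest boundary edge runs (0.00, 14.50)→(14.00, 14.50); distance from the point to it = 0.60 mm. The point is not inside any of the regions above, so it lies outside the cross-section (0.60 mm from the nearest boundary).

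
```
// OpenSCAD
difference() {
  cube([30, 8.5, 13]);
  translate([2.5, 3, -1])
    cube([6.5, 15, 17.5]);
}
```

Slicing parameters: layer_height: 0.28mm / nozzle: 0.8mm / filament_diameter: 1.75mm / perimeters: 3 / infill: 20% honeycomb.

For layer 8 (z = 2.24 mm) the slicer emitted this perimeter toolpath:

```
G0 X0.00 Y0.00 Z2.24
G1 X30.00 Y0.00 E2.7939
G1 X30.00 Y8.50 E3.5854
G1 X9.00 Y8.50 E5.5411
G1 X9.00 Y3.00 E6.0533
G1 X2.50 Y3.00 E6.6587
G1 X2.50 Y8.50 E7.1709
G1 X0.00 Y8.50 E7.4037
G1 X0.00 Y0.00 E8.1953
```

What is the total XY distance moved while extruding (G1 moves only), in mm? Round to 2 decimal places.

88.00 mm

Sum the Euclidean lengths of each G1 segment: total = 88.00 mm.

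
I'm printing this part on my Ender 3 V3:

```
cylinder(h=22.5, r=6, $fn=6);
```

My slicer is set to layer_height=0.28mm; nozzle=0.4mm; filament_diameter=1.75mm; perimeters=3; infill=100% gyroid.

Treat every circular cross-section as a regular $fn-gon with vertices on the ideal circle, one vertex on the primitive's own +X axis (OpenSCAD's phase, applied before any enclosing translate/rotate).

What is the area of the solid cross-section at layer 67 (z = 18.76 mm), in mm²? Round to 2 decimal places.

At z = 18.76 mm: the r=6 cylinder gives a regular 6-gon of circumradius 6 (constant along its height) (area = (6/2)·6.000²·sin(360°/6) = 93.53 mm²). Overall, the cross-section is a single solid region. Net area = 93.53 mm².

93.53 mm²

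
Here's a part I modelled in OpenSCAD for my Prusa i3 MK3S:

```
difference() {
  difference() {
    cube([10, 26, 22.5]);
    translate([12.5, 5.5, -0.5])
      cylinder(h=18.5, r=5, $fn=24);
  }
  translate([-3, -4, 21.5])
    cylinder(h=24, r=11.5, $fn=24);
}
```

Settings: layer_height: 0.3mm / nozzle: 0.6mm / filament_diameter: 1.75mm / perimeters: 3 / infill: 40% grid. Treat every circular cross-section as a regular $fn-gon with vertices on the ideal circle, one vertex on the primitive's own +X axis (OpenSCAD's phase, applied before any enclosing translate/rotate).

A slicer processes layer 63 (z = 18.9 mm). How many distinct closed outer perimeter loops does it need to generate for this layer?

At z = 18.9 mm: the cube (footprint 10×26) is included at this height; the cylinder at (12.5, 5.5) does not reach this height (z outside [-0.5, 18]); Taking the first minus the rest: none of the subtracted shapes is present at this height, so the 10×26 cube is unchanged — 1 connected region; the cylinder at (-3, -4) is not intersected at this z (z outside [21.5, 45.5]); After the difference (first − rest): none of the subtracted shapes is present at this height, so that combined region is unchanged — 1 connected region. The result has 1 disconnected region.

1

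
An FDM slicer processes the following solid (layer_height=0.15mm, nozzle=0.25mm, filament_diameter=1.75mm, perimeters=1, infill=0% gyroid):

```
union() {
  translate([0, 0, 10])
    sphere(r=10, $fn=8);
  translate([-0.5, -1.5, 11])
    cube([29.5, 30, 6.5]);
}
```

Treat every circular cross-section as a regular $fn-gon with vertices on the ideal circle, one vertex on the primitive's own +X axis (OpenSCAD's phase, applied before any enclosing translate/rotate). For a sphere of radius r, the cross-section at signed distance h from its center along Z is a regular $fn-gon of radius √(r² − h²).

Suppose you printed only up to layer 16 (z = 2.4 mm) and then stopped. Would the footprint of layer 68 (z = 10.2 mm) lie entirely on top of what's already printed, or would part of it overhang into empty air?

part overhangs

Compare the two slices. At z = 2.4: the r=10 sphere contributes a regular 8-gon of circumradius √(10²−7.6²) = 6.499 (area = (8/2)·6.499²·sin(360°/8) = 119.47 mm²); the cube at (-0.5, -1.5) is absent (z outside [11, 17.5]); Merging all regions: only the r=10 sphere is present, so the union is just that shape — area = 119.47 mm². At z = 10.2: the r=10 sphere slices to a regular 8-gon of circumradius 9.998 (√(r²−h²) with h=0.2 from center) (area = (8/2)·9.998²·sin(360°/8) = 282.73 mm²); the cube at (-0.5, -1.5) is not intersected at this z (z outside [11, 17.5]); Combining (union): only the r=10 sphere is present, so the union is just that shape — area = 282.73 mm². Checking containment: at z = 10.2 the cross-section extends beyond the z = 2.4 cross-section by about 163.26 mm².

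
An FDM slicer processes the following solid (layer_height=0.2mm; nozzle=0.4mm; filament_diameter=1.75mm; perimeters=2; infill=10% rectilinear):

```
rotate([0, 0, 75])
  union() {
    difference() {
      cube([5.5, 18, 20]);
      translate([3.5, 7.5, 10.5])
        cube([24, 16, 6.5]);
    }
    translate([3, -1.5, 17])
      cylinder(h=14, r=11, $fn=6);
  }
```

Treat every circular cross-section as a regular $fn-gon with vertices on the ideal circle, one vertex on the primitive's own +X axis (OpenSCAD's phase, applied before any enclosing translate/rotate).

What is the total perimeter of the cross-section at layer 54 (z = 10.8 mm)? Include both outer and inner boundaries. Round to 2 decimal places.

47.00 mm

At z = 10.8 mm: the 5.5×18 cube contributes its full rectangle (perimeter 47.00 mm); the 24×16 cube at (3.5, 7.5) contributes its full rectangle (perimeter 80.00 mm); After the difference (first − rest): starting from the 5.5×18 cube, the 24×16 cube at (3.5, 7.5) partially overlaps it — only the 21.00 mm² overlap (of its 384.00 mm²) is removed, clipping the outline — boundary = 47.00 mm; the cylinder at (3, -1.5) is absent (z outside [17, 31]); Combining (union): only that combined region is present, so the union is just that shape — boundary = 47.00 mm; (rotated 75° about Z; rotation is an isometry so areas/perimeters/island counts are preserved). Overall, the cross-section is a single solid region. Total boundary length (outer) = 47.00 mm.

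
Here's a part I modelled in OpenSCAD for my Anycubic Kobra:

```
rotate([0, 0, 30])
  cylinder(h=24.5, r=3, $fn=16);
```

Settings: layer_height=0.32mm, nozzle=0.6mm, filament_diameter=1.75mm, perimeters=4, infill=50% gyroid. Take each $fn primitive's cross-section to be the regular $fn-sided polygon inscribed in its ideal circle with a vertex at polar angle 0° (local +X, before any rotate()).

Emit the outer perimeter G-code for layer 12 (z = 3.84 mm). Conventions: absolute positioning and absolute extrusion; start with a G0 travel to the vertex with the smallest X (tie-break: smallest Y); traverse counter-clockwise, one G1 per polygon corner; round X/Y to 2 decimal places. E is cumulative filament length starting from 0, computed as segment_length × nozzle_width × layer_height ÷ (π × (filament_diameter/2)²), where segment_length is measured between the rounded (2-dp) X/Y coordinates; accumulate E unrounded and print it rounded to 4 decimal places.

G0 X-2.97 Y-0.39 Z3.84
G1 X-2.60 Y-1.50 E0.0934
G1 X-1.83 Y-2.38 E0.1867
G1 X-0.78 Y-2.90 E0.2803
G1 X0.39 Y-2.97 E0.3738
G1 X1.50 Y-2.60 E0.4672
G1 X2.38 Y-1.83 E0.5606
G1 X2.90 Y-0.78 E0.6541
G1 X2.97 Y0.39 E0.7477
G1 X2.60 Y1.50 E0.8411
G1 X1.83 Y2.38 E0.9344
G1 X0.78 Y2.90 E1.0279
G1 X-0.39 Y2.97 E1.1215
G1 X-1.50 Y2.60 E1.2149
G1 X-2.38 Y1.83 E1.3082
G1 X-2.90 Y0.78 E1.4018
G1 X-2.97 Y-0.39 E1.4953

At z = 3.84 mm: the r=3 cylinder gives a regular 16-gon of circumradius 3 (constant along its height); (rotated 30° about Z; rotation is an isometry so areas/perimeters/island counts are preserved). The outline is a single polygon with 16 vertices. Extrusion per mm of travel: 0.6 × 0.32 / (π × 0.875²) = 0.079824. Accumulating E over each segment gives final E = 1.4953.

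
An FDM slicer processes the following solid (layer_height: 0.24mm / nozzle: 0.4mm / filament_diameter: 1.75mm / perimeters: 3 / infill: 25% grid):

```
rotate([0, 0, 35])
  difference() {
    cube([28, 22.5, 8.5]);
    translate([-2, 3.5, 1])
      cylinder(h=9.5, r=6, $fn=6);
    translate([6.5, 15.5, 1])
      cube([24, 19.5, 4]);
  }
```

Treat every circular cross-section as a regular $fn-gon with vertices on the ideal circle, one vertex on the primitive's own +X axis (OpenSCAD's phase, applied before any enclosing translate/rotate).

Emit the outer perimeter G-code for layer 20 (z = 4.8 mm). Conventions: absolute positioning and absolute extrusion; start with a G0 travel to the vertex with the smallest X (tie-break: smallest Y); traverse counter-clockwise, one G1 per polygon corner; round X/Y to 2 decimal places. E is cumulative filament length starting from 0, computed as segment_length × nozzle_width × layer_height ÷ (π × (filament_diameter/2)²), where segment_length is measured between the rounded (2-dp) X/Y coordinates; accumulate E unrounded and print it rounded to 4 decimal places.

G0 X-12.91 Y18.43 Z4.80
G1 X-4.99 Y7.12 E0.5511
G1 X-4.17 Y7.70 E0.5912
G1 X1.27 Y5.16 E0.8308
G1 X1.62 Y1.14 E0.9918
G1 X22.94 Y16.06 E2.0304
G1 X14.05 Y28.76 E2.6492
G1 X-3.57 Y16.43 E3.5075
G1 X-7.58 Y22.16 E3.7866
G1 X-12.91 Y18.43 E4.0463

At z = 4.8 mm: the cube is present — its section is the full 28×22.5 rectangle; the cylinder at (-2, 3.5): section is a regular 6-gon, circumradius r=6; the cube at (6.5, 15.5) (footprint 24×19.5) is included at this height; Taking the first minus the rest: starting from the 28×22.5 cube, the r=6 cylinder at (-2, 3.5) partially overlaps it — only the 23.45 mm² overlap (of its 93.53 mm²) is removed, clipping the outline; the 24×19.5 cube at (6.5, 15.5) partially overlaps it — only the 150.50 mm² overlap (of its 468.00 mm²) is removed, clipping the outline — 1 connected region; (rotated 35° about Z; rotation is an isometry so areas/perimeters/island counts are preserved). The outline is a single polygon with 9 vertices. Extrusion per mm of travel: 0.4 × 0.24 / (π × 0.875²) = 0.039912. Accumulating E over each segment gives final E = 4.0463.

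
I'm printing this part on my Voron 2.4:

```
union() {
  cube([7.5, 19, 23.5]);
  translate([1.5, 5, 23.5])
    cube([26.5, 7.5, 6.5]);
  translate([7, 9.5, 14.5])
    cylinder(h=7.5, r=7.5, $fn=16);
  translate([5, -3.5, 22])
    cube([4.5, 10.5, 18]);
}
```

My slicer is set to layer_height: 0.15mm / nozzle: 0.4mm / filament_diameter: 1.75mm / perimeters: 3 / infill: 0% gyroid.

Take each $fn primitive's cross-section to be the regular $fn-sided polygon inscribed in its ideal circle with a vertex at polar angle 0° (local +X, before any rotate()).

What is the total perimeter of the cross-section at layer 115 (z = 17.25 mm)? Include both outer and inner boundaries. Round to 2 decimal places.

60.69 mm

At z = 17.25 mm: the cube is present — its section is the full 7.5×19 rectangle (perimeter 53.00 mm); the cube at (1.5, 5) is absent (z outside [23.5, 30]); the r=7.5 cylinder at (7, 9.5) contributes a regular 16-gon of circumradius 7.5 (perimeter = 2·16·7.500·sin(180°/16) = 46.82 mm); the cube at (5, -3.5) does not reach this height (z outside [22, 40]); Combining (union): the regions partially overlap (shared area 92.30 mm²), so the edge portions inside another operand are dropped and the merged outline is re-measured after clipping — boundary = 60.69 mm. Overall, the cross-section is a single solid region. Total boundary length (outer) = 60.69 mm.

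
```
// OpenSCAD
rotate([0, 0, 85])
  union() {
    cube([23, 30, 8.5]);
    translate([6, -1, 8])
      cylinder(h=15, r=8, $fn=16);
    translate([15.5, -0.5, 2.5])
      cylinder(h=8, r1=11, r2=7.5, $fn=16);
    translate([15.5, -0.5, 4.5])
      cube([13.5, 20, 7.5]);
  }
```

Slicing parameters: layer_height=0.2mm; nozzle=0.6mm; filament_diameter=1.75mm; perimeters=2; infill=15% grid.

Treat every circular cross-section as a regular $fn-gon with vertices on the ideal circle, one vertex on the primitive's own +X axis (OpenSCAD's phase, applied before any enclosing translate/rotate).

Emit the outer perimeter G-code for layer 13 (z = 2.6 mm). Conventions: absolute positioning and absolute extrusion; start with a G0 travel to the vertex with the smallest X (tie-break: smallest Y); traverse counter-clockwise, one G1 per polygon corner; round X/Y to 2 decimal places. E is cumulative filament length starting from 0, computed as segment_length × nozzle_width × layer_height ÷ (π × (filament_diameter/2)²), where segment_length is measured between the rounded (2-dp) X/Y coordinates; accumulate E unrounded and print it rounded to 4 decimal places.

At z = 2.6 mm: the 23×30 cube contributes its full rectangle; the cylinder at (6, -1) does not reach this height (z outside [8, 23]); the cone at (15.5, -0.5) contributes a regular 16-gon of circumradius 10.956 (interpolated between r1=11 and r2=7.5 at t=0.013); the cube at (15.5, -0.5) does not reach this height (z outside [4.5, 12]); Taking the union: the regions partially overlap (shared area 156.68 mm²), so overlapping operands fuse into one piece — 1 connected region; (rotated 85° about Z; rotation is an isometry so areas/perimeters/island counts are preserved). The outline is a single polygon with 16 vertices. Extrusion per mm of travel: 0.6 × 0.2 / (π × 0.875²) = 0.049890. Accumulating E over each segment gives final E = 6.1768.

G0 X-29.89 Y2.61 Z2.60
G1 X0.00 Y0.00 E1.4969
G1 X0.40 Y4.63 E1.7287
G1 X0.89 Y4.48 E1.7543
G1 X5.14 Y4.95 E1.9676
G1 X8.89 Y7.00 E2.1809
G1 X11.57 Y10.34 E2.3945
G1 X12.76 Y14.44 E2.6075
G1 X12.30 Y18.69 E2.8208
G1 X10.24 Y22.44 E3.0342
G1 X6.91 Y25.12 E3.2475
G1 X2.80 Y26.31 E3.4609
G1 X-1.45 Y25.85 E3.6742
G1 X-5.19 Y23.79 E3.8872
G1 X-5.38 Y23.56 E3.9021
G1 X-27.88 Y25.53 E5.0289
G1 X-29.89 Y2.61 E6.1768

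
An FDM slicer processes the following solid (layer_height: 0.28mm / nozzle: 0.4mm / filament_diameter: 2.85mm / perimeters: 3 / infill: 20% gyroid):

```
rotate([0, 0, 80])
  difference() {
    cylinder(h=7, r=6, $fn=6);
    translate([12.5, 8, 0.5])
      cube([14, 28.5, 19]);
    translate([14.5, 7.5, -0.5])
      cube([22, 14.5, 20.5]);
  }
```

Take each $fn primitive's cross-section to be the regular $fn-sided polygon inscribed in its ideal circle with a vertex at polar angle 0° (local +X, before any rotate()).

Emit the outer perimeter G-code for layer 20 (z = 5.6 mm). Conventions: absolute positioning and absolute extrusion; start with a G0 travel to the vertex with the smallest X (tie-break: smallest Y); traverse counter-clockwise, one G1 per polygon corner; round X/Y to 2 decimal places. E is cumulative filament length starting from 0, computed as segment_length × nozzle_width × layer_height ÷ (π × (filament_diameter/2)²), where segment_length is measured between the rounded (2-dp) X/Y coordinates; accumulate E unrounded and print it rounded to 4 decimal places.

G0 X-5.64 Y-2.05 Z5.60
G1 X-1.04 Y-5.91 E0.1054
G1 X4.60 Y-3.86 E0.2108
G1 X5.64 Y2.05 E0.3161
G1 X1.04 Y5.91 E0.4216
G1 X-4.60 Y3.86 E0.5269
G1 X-5.64 Y-2.05 E0.6323

At z = 5.6 mm: the r=6 cylinder contributes a regular 6-gon of circumradius 6; the cube at (12.5, 8) is present — its section is the full 14×28.5 rectangle; the cube at (14.5, 7.5) (footprint 22×14.5) is included at this height; Taking the first minus the rest: starting from the r=6 cylinder, the 14×28.5 cube at (12.5, 8) misses the remaining region (no effect); the 22×14.5 cube at (14.5, 7.5) misses the remaining region (no effect) — 1 connected region; (whole slice rotated 80° about Z — lengths, areas and connectivity unchanged). The outline is a single polygon with 6 vertices. Extrusion per mm of travel: 0.4 × 0.28 / (π × 1.425²) = 0.017557. Accumulating E over each segment gives final E = 0.6323.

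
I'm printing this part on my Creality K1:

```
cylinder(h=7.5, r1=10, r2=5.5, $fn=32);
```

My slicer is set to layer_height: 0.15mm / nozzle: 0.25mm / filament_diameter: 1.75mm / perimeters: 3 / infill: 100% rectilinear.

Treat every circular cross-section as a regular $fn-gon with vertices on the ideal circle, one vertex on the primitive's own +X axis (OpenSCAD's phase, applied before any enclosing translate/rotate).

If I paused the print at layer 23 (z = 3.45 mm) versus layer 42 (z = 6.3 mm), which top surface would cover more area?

layer 23 (z = 3.45 mm)

Layer 23 (z = 3.45): the cone contributes a regular 32-gon of circumradius 7.930 (interpolated between r1=10 and r2=5.5 at t=0.460) (area = (32/2)·7.930²·sin(360°/32) = 196.29 mm²). So its area = 196.29 mm². Layer 42 (z = 6.3): the cone contributes a regular 32-gon of circumradius 6.220 (interpolated between r1=10 and r2=5.5 at t=0.840) (area = (32/2)·6.220²·sin(360°/32) = 120.76 mm²). So its area = 120.76 mm². Layer 23 is larger (196.29 vs 120.76 mm²).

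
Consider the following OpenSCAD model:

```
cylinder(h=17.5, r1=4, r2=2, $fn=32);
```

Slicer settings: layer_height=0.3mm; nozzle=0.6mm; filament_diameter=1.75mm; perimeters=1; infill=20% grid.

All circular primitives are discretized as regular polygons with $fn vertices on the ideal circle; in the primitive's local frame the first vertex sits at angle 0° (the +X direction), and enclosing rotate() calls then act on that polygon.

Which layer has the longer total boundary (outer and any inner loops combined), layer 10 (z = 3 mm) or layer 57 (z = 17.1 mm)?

Layer 10 (z = 3): the cone contributes a regular 32-gon of circumradius 3.657 (interpolated between r1=4 and r2=2 at t=0.171) (perimeter = 2·32·3.657·sin(180°/32) = 22.94 mm). So its perimeter = 22.94 mm. Layer 57 (z = 17.1): the cone (r1=4→r2=2) has section circumradius 2.046 here — a regular 32-gon (perimeter = 2·32·2.046·sin(180°/32) = 12.83 mm). So its perimeter = 12.83 mm. Layer 10 is larger (22.94 vs 12.83 mm).

layer 10 (z = 3 mm)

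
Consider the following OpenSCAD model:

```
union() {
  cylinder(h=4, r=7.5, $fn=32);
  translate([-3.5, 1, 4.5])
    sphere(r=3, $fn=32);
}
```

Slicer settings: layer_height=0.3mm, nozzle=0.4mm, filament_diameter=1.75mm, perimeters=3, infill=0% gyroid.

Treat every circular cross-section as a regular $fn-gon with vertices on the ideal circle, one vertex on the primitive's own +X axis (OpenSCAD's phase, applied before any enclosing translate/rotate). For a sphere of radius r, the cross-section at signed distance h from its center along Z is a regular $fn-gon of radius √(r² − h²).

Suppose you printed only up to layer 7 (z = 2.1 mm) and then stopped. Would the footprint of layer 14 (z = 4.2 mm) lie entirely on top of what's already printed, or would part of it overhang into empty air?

entirely on top

Compare the two slices. At z = 2.1: the r=7.5 cylinder contributes a regular 32-gon of circumradius 7.5 (area = (32/2)·7.500²·sin(360°/32) = 175.58 mm²); the sphere at (-3.5, 1): section is a regular 32-gon, circumradius = √(r²−h²) = √(3²−2.4²) = 1.800 (area = (32/2)·1.800²·sin(360°/32) = 10.11 mm²); Taking the union: the r=3 sphere at (-3.5, 1) lies entirely inside the r=7.5 cylinder, so the union is just the r=7.5 cylinder — area = 175.58 mm². At z = 4.2: the cylinder is absent (z outside [0, 4]); the r=3 sphere at (-3.5, 1) slices to a regular 32-gon of circumradius 2.985 (√(r²−h²) with h=0.3 from center) (area = (32/2)·2.985²·sin(360°/32) = 27.81 mm²); Combining (union): only the r=3 sphere at (-3.5, 1) is present, so the union is just that shape — area = 27.81 mm². Checking containment: the cross-section at z = 4.2 is a subset of the cross-section at z = 2.1.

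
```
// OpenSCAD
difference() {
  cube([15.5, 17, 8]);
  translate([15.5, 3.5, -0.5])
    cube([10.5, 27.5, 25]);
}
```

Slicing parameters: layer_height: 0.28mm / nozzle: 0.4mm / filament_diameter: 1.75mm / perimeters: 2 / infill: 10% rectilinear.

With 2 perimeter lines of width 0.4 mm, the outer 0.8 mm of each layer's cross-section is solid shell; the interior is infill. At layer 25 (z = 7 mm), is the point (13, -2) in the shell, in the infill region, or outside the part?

At z = 7 mm: the 15.5×17 cube contributes its full rectangle; the 10.5×27.5 cube at (15.5, 3.5) contributes its full rectangle; After the difference (first − rest): starting from the 15.5×17 cube, the 10.5×27.5 cube at (15.5, 3.5) misses the remaining region (no effect) — 1 connected region. Overall, the cross-section is a single solid region. The nearest boundary edge runs (15.50, 0.00)→(0.00, 0.00); distance from the point to it = 2.00 mm. The point is not inside any of the regions above, so it lies outside the cross-section (2.00 mm from the nearest boundary).

outside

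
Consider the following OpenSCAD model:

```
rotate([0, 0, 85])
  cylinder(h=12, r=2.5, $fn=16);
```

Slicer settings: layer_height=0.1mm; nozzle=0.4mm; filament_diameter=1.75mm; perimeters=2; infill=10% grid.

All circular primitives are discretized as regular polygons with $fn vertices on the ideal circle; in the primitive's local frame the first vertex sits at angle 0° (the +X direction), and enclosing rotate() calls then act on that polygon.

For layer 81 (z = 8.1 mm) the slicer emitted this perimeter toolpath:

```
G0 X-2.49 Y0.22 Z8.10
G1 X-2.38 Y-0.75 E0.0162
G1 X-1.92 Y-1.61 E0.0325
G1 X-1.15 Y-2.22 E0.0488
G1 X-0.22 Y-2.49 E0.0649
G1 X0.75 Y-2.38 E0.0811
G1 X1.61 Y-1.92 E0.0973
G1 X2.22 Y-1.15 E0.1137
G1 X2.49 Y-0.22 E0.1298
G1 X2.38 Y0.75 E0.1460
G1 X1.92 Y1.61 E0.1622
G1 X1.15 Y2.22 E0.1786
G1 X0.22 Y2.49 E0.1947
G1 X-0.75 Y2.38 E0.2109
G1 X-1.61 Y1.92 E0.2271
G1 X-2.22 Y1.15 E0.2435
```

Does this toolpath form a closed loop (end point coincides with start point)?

Start point (G0): (-2.49, 0.22). End point (last G1): the path does not return to the start — open.

no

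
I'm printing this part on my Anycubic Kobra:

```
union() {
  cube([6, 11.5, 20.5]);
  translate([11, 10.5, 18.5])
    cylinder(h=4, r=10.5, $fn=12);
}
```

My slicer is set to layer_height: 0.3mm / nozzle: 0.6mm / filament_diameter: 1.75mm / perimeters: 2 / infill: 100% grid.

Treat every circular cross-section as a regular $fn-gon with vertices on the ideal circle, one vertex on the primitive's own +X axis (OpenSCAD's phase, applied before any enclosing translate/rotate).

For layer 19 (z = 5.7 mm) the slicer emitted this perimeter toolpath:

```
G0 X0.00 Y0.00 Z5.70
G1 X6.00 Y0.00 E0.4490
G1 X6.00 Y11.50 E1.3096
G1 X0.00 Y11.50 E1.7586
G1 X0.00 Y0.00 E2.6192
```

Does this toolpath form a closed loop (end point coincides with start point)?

yes

Start point (G0): (0.00, 0.00). End point (last G1): the path returns to the start — closed.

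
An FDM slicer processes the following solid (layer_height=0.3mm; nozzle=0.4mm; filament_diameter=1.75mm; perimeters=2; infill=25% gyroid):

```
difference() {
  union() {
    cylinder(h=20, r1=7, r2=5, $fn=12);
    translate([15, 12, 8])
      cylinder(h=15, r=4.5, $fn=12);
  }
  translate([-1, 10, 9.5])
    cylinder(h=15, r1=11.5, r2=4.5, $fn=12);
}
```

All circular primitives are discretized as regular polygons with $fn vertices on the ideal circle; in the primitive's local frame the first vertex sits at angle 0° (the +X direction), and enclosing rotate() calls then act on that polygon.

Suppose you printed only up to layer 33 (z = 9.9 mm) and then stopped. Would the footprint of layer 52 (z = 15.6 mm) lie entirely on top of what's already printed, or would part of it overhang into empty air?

part overhangs

Compare the two slices. At z = 9.9: the cone (r1=7→r2=5) has section circumradius 6.010 here — a regular 12-gon (area = (12/2)·6.010²·sin(360°/12) = 108.36 mm²); the r=4.5 cylinder at (15, 12) gives a regular 12-gon of circumradius 4.5 (constant along its height) (area = (12/2)·4.500²·sin(360°/12) = 60.75 mm²); Combining (union): the 2 present regions are separate (no shared area or edge), so areas and boundary lengths simply add and each stays a separate island — area = 169.11 mm²; the cone at (-1, 10) contributes a regular 12-gon of circumradius 11.313 (interpolated between r1=11.5 and r2=4.5 at t=0.027) (area = (12/2)·11.313²·sin(360°/12) = 383.97 mm²); After the difference (first − rest): starting from that combined region (169.11 mm²), the cone at (-1, 10) partially overlaps it — only the 59.61 mm² overlap (of its 383.97 mm²) is removed, clipping the outline — area = 109.50 mm². At z = 15.6: the cone (r1=7→r2=5) has section circumradius 5.440 here — a regular 12-gon (area = (12/2)·5.440²·sin(360°/12) = 88.78 mm²); the cylinder at (15, 12): section is a regular 12-gon, circumradius r=4.5 (area = (12/2)·4.500²·sin(360°/12) = 60.75 mm²); Combining (union): the 2 present regions are separate (no shared area or edge), so areas and boundary lengths simply add and each stays a separate island — area = 149.53 mm²; the cone at (-1, 10) contributes a regular 12-gon of circumradius 8.653 (interpolated between r1=11.5 and r2=4.5 at t=0.407) (area = (12/2)·8.653²·sin(360°/12) = 224.64 mm²); After the difference (first − rest): starting from that combined region (149.53 mm²), the cone at (-1, 10) partially overlaps it — only the 23.16 mm² overlap (of its 224.64 mm²) is removed, clipping the outline — area = 126.37 mm². Checking containment: at z = 15.6 the cross-section extends beyond the z = 9.9 cross-section by about 27.19 mm².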